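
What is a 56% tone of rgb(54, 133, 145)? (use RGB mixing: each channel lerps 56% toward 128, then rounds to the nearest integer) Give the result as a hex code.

#5F8287

Lerp each channel 56% toward 128:
  R: 54 + 0.56×(128−54) = 54 + 41.44 = 95.44 → 95
  G: 133 − 2.8 = 130.2 → 130
  B: 145 + 0.56×(128−145) = 145 − 9.52 = 135.48 → 135
rgb(95, 130, 135) = #5F8287.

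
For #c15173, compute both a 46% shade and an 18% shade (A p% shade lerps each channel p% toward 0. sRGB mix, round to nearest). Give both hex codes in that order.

#c15173 is rgb(193, 81, 115).
46% shade:
  R: 193 − 88.78 = 104.22 → 104
  G: 81 + 0.46×(0−81) = 81 − 37.26 = 43.74 → 44
  B: 115 − 52.9 = 62.1 → 62
  → #682c3e
18% shade:
  R: 193 + 0.18×(0−193) = 193 − 34.74 = 158.26 → 158
  G: 81 + 0.18×(0−81) = 81 − 14.58 = 66.42 → 66
  B: 115 − 20.7 = 94.3 → 94
  → #9e425e

#682c3e, #9e425e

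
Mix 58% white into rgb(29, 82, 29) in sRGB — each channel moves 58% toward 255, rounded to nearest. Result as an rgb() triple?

A 58% tint moves each channel 58% toward 255:
  R: 29 + 0.58×(255−29) = 29 + 131.08 = 160.08 → 160
  G: 82 + 0.58×(255−82) = 82 + 100.34 = 182.34 → 182
  B: 29 + 0.58×(255−29) = 29 + 131.08 = 160.08 → 160

rgb(160, 182, 160)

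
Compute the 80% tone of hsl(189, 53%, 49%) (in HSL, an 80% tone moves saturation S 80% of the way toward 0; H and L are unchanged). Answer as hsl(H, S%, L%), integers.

hsl(189, 11%, 49%)

S moves 80% from 53 toward 0: 53 − 42.4 = 10.6 → 11.
H and L are unchanged.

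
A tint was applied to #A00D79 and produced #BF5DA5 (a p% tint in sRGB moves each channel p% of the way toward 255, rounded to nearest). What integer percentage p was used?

33%

#A00D79 is rgb(160, 13, 121); #BF5DA5 is rgb(191, 93, 165).
On the G channel (widest range): 93 ≈ 13 + (p/100)(255 − 13), so p ≈ 100×(93 − 13)/(255 − 13) = 8000/242 = 33.06.
p = 33 reproduces all three channels after rounding.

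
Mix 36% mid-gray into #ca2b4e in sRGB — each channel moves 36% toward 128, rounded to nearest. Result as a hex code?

#af4a60

#ca2b4e is rgb(202, 43, 78).
A 36% tone moves each channel 36% toward 128:
  R: 202 − 26.64 = 175.36 → 175
  G: 43 + 30.6 = 73.6 → 74
  B: 78 + 0.36×(128−78) = 78 + 18 = 96 → 96
rgb(175, 74, 96) = #af4a60.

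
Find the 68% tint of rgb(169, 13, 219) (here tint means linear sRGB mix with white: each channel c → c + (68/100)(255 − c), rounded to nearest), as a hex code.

#E3B2F3

Lerp each channel 68% toward 255:
  R: 169 + 58.48 = 227.48 → 227
  G: 13 + 0.68×(255−13) = 13 + 164.56 = 177.56 → 178
  B: 219 + 0.68×(255−219) = 219 + 24.48 = 243.48 → 243
rgb(227, 178, 243) = #E3B2F3.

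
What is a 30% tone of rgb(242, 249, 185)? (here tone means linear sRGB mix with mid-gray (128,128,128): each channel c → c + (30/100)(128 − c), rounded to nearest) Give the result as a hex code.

Lerp each channel 30% toward 128:
  R: 242 + 0.3×(128−242) = 242 − 34.2 = 207.8 → 208
  G: 249 − 36.3 = 212.7 → 213
  B: 185 + 0.3×(128−185) = 185 − 17.1 = 167.9 → 168
rgb(208, 213, 168) = #D0D5A8.

#D0D5A8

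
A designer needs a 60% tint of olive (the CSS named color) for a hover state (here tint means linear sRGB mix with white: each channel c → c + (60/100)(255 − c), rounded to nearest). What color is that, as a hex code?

CSS olive is rgb(128, 128, 0).
Lerp each channel 60% toward 255:
  R: 128 + 0.6×(255−128) = 128 + 76.2 = 204.2 → 204
  G: 128 + 0.6×(255−128) = 128 + 76.2 = 204.2 → 204
  B: 0 + 153 = 153 → 153
rgb(204, 204, 153) = #CCCC99.

#CCCC99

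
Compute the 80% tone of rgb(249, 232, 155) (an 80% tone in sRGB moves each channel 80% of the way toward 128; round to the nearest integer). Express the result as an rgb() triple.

rgb(152, 149, 133)

Lerp each channel 80% toward 128:
  R: 249 − 96.8 = 152.2 → 152
  G: 232 + 0.8×(128−232) = 232 − 83.2 = 148.8 → 149
  B: 155 − 21.6 = 133.4 → 133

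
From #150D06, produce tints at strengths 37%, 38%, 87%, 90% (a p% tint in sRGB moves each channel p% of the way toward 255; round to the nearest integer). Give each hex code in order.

#150D06 is rgb(21, 13, 6).
37%: (21 + 86.58 = 107.58→108, 13 + 89.54 = 102.54→103, 6 + 92.13 = 98.13→98) → #6C6762
38%: (21 + 88.92 = 109.92→110, 13 + 91.96 = 104.96→105, 6 + 94.62 = 100.62→101) → #6E6965
87%: (21 + 203.58 = 224.58→225, 13 + 210.54 = 223.54→224, 6 + 216.63 = 222.63→223) → #E1E0DF
90%: (21 + 210.6 = 231.6→232, 13 + 217.8 = 230.8→231, 6 + 224.1 = 230.1→230) → #E8E7E6

#6C6762, #6E6965, #E1E0DF, #E8E7E6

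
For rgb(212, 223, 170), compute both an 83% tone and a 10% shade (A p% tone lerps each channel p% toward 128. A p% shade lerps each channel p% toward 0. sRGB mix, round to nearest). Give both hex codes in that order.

83% tone:
  R: 212 − 69.72 = 142.28 → 142
  G: 223 − 78.85 = 144.15 → 144
  B: 170 + 0.83×(128−170) = 170 − 34.86 = 135.14 → 135
  → #8e9087
10% shade:
  R: 212 − 21.2 = 190.8 → 191
  G: 223 + 0.1×(0−223) = 223 − 22.3 = 200.7 → 201
  B: 170 − 17 = 153 → 153
  → #bfc999

#8e9087, #bfc999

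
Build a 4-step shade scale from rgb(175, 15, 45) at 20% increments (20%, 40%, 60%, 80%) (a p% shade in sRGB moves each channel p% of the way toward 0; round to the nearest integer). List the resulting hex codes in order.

20%: (175 − 35 = 140→140, 15 − 3 = 12→12, 45 − 9 = 36→36) → #8C0C24
40%: (175 − 70 = 105→105, 15 − 6 = 9→9, 45 − 18 = 27→27) → #69091B
60%: (175 − 105 = 70→70, 15 − 9 = 6→6, 45 − 27 = 18→18) → #460612
80%: (175 − 140 = 35→35, 15 − 12 = 3→3, 45 − 36 = 9→9) → #230309

#8C0C24, #69091B, #460612, #230309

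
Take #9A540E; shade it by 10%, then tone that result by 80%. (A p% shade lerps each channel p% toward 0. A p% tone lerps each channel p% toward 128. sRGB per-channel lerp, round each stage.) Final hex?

#827669

#9A540E is rgb(154, 84, 14).
Per channel, c → c + 0.1(0 − c):
  R: 154 + 0.1×(0−154) = 154 − 15.4 = 138.6 → 139
  G: 84 + 0.1×(0−84) = 84 − 8.4 = 75.6 → 76
  B: 14 + 0.1×(0−14) = 14 − 1.4 = 12.6 → 13
After the shade: rgb(139, 76, 13) = #8B4C0D.
Lerp each channel 80% toward 128:
  R: 139 + 0.8×(128−139) = 139 − 8.8 = 130.2 → 130
  G: 76 + 0.8×(128−76) = 76 + 41.6 = 117.6 → 118
  B: 13 + 92 = 105 → 105
rgb(130, 118, 105) = #827669.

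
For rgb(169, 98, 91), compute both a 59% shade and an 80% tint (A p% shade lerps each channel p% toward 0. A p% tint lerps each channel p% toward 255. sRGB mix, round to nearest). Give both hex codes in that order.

59% shade:
  R: 169 + 0.59×(0−169) = 169 − 99.71 = 69.29 → 69
  G: 98 + 0.59×(0−98) = 98 − 57.82 = 40.18 → 40
  B: 91 + 0.59×(0−91) = 91 − 53.69 = 37.31 → 37
  → #452825
80% tint:
  R: 169 + 68.8 = 237.8 → 238
  G: 98 + 0.8×(255−98) = 98 + 125.6 = 223.6 → 224
  B: 91 + 131.2 = 222.2 → 222
  → #EEE0DE

#452825, #EEE0DE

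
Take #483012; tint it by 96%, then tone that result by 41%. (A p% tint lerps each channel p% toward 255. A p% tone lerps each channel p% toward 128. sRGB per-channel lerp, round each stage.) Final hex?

#c7c6c6

#483012 is rgb(72, 48, 18).
Per channel, c → c + 0.96(255 − c):
  R: 72 + 0.96×(255−72) = 72 + 175.68 = 247.68 → 248
  G: 48 + 0.96×(255−48) = 48 + 198.72 = 246.72 → 247
  B: 18 + 0.96×(255−18) = 18 + 227.52 = 245.52 → 246
After the tint: rgb(248, 247, 246) = #f8f7f6.
A 41% tone moves each channel 41% toward 128:
  R: 248 + 0.41×(128−248) = 248 − 49.2 = 198.8 → 199
  G: 247 + 0.41×(128−247) = 247 − 48.79 = 198.21 → 198
  B: 246 − 48.38 = 197.62 → 198
rgb(199, 198, 198) = #c7c6c6.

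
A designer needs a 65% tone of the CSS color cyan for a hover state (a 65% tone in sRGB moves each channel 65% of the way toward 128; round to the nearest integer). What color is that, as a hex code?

#53acac

CSS cyan is rgb(0, 255, 255).
Lerp each channel 65% toward 128:
  R: 0 + 0.65×(128−0) = 0 + 83.2 = 83.2 → 83
  G: 255 + 0.65×(128−255) = 255 − 82.55 = 172.45 → 172
  B: 255 − 82.55 = 172.45 → 172
rgb(83, 172, 172) = #53acac.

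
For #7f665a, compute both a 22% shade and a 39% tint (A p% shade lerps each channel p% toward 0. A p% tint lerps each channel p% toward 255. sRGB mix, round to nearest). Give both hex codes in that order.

#7f665a is rgb(127, 102, 90).
22% shade:
  R: 127 + 0.22×(0−127) = 127 − 27.94 = 99.06 → 99
  G: 102 + 0.22×(0−102) = 102 − 22.44 = 79.56 → 80
  B: 90 + 0.22×(0−90) = 90 − 19.8 = 70.2 → 70
  → #635046
39% tint:
  R: 127 + 0.39×(255−127) = 127 + 49.92 = 176.92 → 177
  G: 102 + 59.67 = 161.67 → 162
  B: 90 + 0.39×(255−90) = 90 + 64.35 = 154.35 → 154
  → #b1a29a

#635046, #b1a29a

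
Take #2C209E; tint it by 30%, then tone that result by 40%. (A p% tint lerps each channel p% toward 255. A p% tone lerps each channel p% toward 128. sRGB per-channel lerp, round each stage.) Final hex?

#736FA3

#2C209E is rgb(44, 32, 158).
A 30% tint moves each channel 30% toward 255:
  R: 44 + 0.3×(255−44) = 44 + 63.3 = 107.3 → 107
  G: 32 + 0.3×(255−32) = 32 + 66.9 = 98.9 → 99
  B: 158 + 0.3×(255−158) = 158 + 29.1 = 187.1 → 187
After the tint: rgb(107, 99, 187) = #6B63BB.
A 40% tone moves each channel 40% toward 128:
  R: 107 + 0.4×(128−107) = 107 + 8.4 = 115.4 → 115
  G: 99 + 11.6 = 110.6 → 111
  B: 187 − 23.6 = 163.4 → 163
rgb(115, 111, 163) = #736FA3.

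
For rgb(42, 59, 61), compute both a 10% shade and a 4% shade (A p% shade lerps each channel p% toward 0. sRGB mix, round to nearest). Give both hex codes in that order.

10% shade:
  R: 42 + 0.1×(0−42) = 42 − 4.2 = 37.8 → 38
  G: 59 − 5.9 = 53.1 → 53
  B: 61 + 0.1×(0−61) = 61 − 6.1 = 54.9 → 55
  → #263537
4% shade:
  R: 42 + 0.04×(0−42) = 42 − 1.68 = 40.32 → 40
  G: 59 − 2.36 = 56.64 → 57
  B: 61 + 0.04×(0−61) = 61 − 2.44 = 58.56 → 59
  → #28393B

#263537, #28393B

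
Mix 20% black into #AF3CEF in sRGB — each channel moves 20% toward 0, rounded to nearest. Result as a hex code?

#8C30BF

#AF3CEF is rgb(175, 60, 239).
A 20% shade moves each channel 20% toward 0:
  R: 175 + 0.2×(0−175) = 175 − 35 = 140 → 140
  G: 60 + 0.2×(0−60) = 60 − 12 = 48 → 48
  B: 239 + 0.2×(0−239) = 239 − 47.8 = 191.2 → 191
rgb(140, 48, 191) = #8C30BF.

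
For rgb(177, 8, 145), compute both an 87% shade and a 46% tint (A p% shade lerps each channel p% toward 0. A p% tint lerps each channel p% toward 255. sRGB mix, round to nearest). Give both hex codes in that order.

#170113, #d57ac4

87% shade:
  R: 177 + 0.87×(0−177) = 177 − 153.99 = 23.01 → 23
  G: 8 + 0.87×(0−8) = 8 − 6.96 = 1.04 → 1
  B: 145 + 0.87×(0−145) = 145 − 126.15 = 18.85 → 19
  → #170113
46% tint:
  R: 177 + 0.46×(255−177) = 177 + 35.88 = 212.88 → 213
  G: 8 + 0.46×(255−8) = 8 + 113.62 = 121.62 → 122
  B: 145 + 0.46×(255−145) = 145 + 50.6 = 195.6 → 196
  → #d57ac4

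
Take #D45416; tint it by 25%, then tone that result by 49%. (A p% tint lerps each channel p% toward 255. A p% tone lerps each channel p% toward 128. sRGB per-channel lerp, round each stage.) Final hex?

#B07F68

#D45416 is rgb(212, 84, 22).
Lerp each channel 25% toward 255:
  R: 212 + 0.25×(255−212) = 212 + 10.75 = 222.75 → 223
  G: 84 + 42.75 = 126.75 → 127
  B: 22 + 0.25×(255−22) = 22 + 58.25 = 80.25 → 80
After the tint: rgb(223, 127, 80) = #DF7F50.
Per channel, c → c + 0.49(128 − c):
  R: 223 + 0.49×(128−223) = 223 − 46.55 = 176.45 → 176
  G: 127 + 0.49 = 127.49 → 127
  B: 80 + 0.49×(128−80) = 80 + 23.52 = 103.52 → 104
rgb(176, 127, 104) = #B07F68.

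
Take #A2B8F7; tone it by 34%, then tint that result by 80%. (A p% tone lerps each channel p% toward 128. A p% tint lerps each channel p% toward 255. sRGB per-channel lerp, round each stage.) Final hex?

#A2B8F7 is rgb(162, 184, 247).
Lerp each channel 34% toward 128:
  R: 162 + 0.34×(128−162) = 162 − 11.56 = 150.44 → 150
  G: 184 − 19.04 = 164.96 → 165
  B: 247 + 0.34×(128−247) = 247 − 40.46 = 206.54 → 207
After the tone: rgb(150, 165, 207) = #96A5CF.
Per channel, c → c + 0.8(255 − c):
  R: 150 + 84 = 234 → 234
  G: 165 + 0.8×(255−165) = 165 + 72 = 237 → 237
  B: 207 + 0.8×(255−207) = 207 + 38.4 = 245.4 → 245
rgb(234, 237, 245) = #EAEDF5.

#EAEDF5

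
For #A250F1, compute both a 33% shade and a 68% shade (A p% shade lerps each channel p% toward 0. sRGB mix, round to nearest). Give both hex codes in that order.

#A250F1 is rgb(162, 80, 241).
33% shade:
  R: 162 + 0.33×(0−162) = 162 − 53.46 = 108.54 → 109
  G: 80 − 26.4 = 53.6 → 54
  B: 241 − 79.53 = 161.47 → 161
  → #6D36A1
68% shade:
  R: 162 − 110.16 = 51.84 → 52
  G: 80 − 54.4 = 25.6 → 26
  B: 241 − 163.88 = 77.12 → 77
  → #341A4D

#6D36A1, #341A4D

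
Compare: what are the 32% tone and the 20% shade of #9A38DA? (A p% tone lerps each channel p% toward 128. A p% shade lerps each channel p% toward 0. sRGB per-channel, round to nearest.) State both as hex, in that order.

#9A38DA is rgb(154, 56, 218).
32% tone:
  R: 154 − 8.32 = 145.68 → 146
  G: 56 + 0.32×(128−56) = 56 + 23.04 = 79.04 → 79
  B: 218 + 0.32×(128−218) = 218 − 28.8 = 189.2 → 189
  → #924FBD
20% shade:
  R: 154 + 0.2×(0−154) = 154 − 30.8 = 123.2 → 123
  G: 56 + 0.2×(0−56) = 56 − 11.2 = 44.8 → 45
  B: 218 + 0.2×(0−218) = 218 − 43.6 = 174.4 → 174
  → #7B2DAE

#924FBD, #7B2DAE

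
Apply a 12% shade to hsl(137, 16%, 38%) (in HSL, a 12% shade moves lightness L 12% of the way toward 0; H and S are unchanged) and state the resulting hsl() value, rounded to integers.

L moves 12% from 38 toward 0: 38 − 4.56 = 33.44 → 33.
H and S are unchanged.

hsl(137, 16%, 33%)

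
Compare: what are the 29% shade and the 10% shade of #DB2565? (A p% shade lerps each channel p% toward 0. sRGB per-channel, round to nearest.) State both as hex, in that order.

#DB2565 is rgb(219, 37, 101).
29% shade:
  R: 219 + 0.29×(0−219) = 219 − 63.51 = 155.49 → 155
  G: 37 + 0.29×(0−37) = 37 − 10.73 = 26.27 → 26
  B: 101 − 29.29 = 71.71 → 72
  → #9B1A48
10% shade:
  R: 219 + 0.1×(0−219) = 219 − 21.9 = 197.1 → 197
  G: 37 − 3.7 = 33.3 → 33
  B: 101 + 0.1×(0−101) = 101 − 10.1 = 90.9 → 91
  → #C5215B

#9B1A48, #C5215B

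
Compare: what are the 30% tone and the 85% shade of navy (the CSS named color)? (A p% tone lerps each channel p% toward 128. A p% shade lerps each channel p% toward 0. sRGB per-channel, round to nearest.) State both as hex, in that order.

#262680, #000013

CSS navy is rgb(0, 0, 128).
30% tone:
  R: 0 + 38.4 = 38.4 → 38
  G: 0 + 38.4 = 38.4 → 38
  B: 128 + 0 = 128 → 128
  → #262680
85% shade:
  R: 0 + 0.85×(0−0) = 0 + 0 = 0 → 0
  G: 0 + 0.85×(0−0) = 0 + 0 = 0 → 0
  B: 128 + 0.85×(0−128) = 128 − 108.8 = 19.2 → 19
  → #000013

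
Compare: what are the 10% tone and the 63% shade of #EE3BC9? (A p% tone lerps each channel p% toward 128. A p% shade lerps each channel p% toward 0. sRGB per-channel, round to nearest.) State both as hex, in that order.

#E342C2, #58164A

#EE3BC9 is rgb(238, 59, 201).
10% tone:
  R: 238 + 0.1×(128−238) = 238 − 11 = 227 → 227
  G: 59 + 6.9 = 65.9 → 66
  B: 201 + 0.1×(128−201) = 201 − 7.3 = 193.7 → 194
  → #E342C2
63% shade:
  R: 238 − 149.94 = 88.06 → 88
  G: 59 + 0.63×(0−59) = 59 − 37.17 = 21.83 → 22
  B: 201 + 0.63×(0−201) = 201 − 126.63 = 74.37 → 74
  → #58164A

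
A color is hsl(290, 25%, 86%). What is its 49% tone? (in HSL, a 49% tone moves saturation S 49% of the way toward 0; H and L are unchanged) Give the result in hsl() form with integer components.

hsl(290, 13%, 86%)

S moves 49% from 25 toward 0: 25 − 12.25 = 12.75 → 13.
H and L are unchanged.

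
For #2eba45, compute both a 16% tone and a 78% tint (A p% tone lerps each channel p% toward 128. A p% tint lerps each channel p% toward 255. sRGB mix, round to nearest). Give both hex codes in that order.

#3bb14e, #d1f0d6

#2eba45 is rgb(46, 186, 69).
16% tone:
  R: 46 + 13.12 = 59.12 → 59
  G: 186 + 0.16×(128−186) = 186 − 9.28 = 176.72 → 177
  B: 69 + 0.16×(128−69) = 69 + 9.44 = 78.44 → 78
  → #3bb14e
78% tint:
  R: 46 + 0.78×(255−46) = 46 + 163.02 = 209.02 → 209
  G: 186 + 53.82 = 239.82 → 240
  B: 69 + 145.08 = 214.08 → 214
  → #d1f0d6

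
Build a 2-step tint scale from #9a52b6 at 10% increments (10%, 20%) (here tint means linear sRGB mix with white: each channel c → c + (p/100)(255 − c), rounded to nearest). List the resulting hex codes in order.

#9a52b6 is rgb(154, 82, 182).
10%: (154 + 10.1 = 164.1→164, 82 + 17.3 = 99.3→99, 182 + 7.3 = 189.3→189) → #a463bd
20%: (154 + 20.2 = 174.2→174, 82 + 34.6 = 116.6→117, 182 + 14.6 = 196.6→197) → #ae75c5

#a463bd, #ae75c5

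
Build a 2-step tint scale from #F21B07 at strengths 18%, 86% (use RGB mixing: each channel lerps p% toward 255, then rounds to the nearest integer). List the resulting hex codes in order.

#F21B07 is rgb(242, 27, 7).
18%: (242 + 2.34 = 244.34→244, 27 + 41.04 = 68.04→68, 7 + 44.64 = 51.64→52) → #F44434
86%: (242 + 11.18 = 253.18→253, 27 + 196.08 = 223.08→223, 7 + 213.28 = 220.28→220) → #FDDFDC

#F44434, #FDDFDC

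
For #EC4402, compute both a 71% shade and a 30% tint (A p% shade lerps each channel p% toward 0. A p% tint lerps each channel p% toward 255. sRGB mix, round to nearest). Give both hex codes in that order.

#441401, #F27C4E

#EC4402 is rgb(236, 68, 2).
71% shade:
  R: 236 − 167.56 = 68.44 → 68
  G: 68 + 0.71×(0−68) = 68 − 48.28 = 19.72 → 20
  B: 2 + 0.71×(0−2) = 2 − 1.42 = 0.58 → 1
  → #441401
30% tint:
  R: 236 + 0.3×(255−236) = 236 + 5.7 = 241.7 → 242
  G: 68 + 0.3×(255−68) = 68 + 56.1 = 124.1 → 124
  B: 2 + 0.3×(255−2) = 2 + 75.9 = 77.9 → 78
  → #F27C4E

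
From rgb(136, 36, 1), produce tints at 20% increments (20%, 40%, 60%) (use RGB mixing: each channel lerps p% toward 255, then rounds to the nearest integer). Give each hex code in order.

20%: (136 + 23.8 = 159.8→160, 36 + 43.8 = 79.8→80, 1 + 50.8 = 51.8→52) → #A05034
40%: (136 + 47.6 = 183.6→184, 36 + 87.6 = 123.6→124, 1 + 101.6 = 102.6→103) → #B87C67
60%: (136 + 71.4 = 207.4→207, 36 + 131.4 = 167.4→167, 1 + 152.4 = 153.4→153) → #CFA799

#A05034, #B87C67, #CFA799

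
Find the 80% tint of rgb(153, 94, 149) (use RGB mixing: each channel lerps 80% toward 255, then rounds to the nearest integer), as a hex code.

Per channel, c → c + 0.8(255 − c):
  R: 153 + 0.8×(255−153) = 153 + 81.6 = 234.6 → 235
  G: 94 + 128.8 = 222.8 → 223
  B: 149 + 0.8×(255−149) = 149 + 84.8 = 233.8 → 234
rgb(235, 223, 234) = #ebdfea.

#ebdfea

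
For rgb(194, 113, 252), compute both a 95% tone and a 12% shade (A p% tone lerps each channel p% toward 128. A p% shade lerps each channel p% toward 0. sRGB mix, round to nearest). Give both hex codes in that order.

95% tone:
  R: 194 + 0.95×(128−194) = 194 − 62.7 = 131.3 → 131
  G: 113 + 0.95×(128−113) = 113 + 14.25 = 127.25 → 127
  B: 252 + 0.95×(128−252) = 252 − 117.8 = 134.2 → 134
  → #837F86
12% shade:
  R: 194 − 23.28 = 170.72 → 171
  G: 113 − 13.56 = 99.44 → 99
  B: 252 − 30.24 = 221.76 → 222
  → #AB63DE

#837F86, #AB63DE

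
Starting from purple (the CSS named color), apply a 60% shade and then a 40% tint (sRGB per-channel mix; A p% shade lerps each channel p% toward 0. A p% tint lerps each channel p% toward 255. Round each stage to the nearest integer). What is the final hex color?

CSS purple is rgb(128, 0, 128).
Per channel, c → c + 0.6(0 − c):
  R: 128 + 0.6×(0−128) = 128 − 76.8 = 51.2 → 51
  G: 0 + 0.6×(0−0) = 0 + 0 = 0 → 0
  B: 128 + 0.6×(0−128) = 128 − 76.8 = 51.2 → 51
After the shade: rgb(51, 0, 51) = #330033.
Per channel, c → c + 0.4(255 − c):
  R: 51 + 81.6 = 132.6 → 133
  G: 0 + 0.4×(255−0) = 0 + 102 = 102 → 102
  B: 51 + 81.6 = 132.6 → 133
rgb(133, 102, 133) = #856685.

#856685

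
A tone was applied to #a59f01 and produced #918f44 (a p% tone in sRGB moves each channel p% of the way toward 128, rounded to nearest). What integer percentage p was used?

#a59f01 is rgb(165, 159, 1); #918f44 is rgb(145, 143, 68).
On the B channel (widest range): 68 ≈ 1 + (p/100)(128 − 1), so p ≈ 100×(68 − 1)/(128 − 1) = 6700/127 = 52.76.
p = 53 reproduces all three channels after rounding.

53%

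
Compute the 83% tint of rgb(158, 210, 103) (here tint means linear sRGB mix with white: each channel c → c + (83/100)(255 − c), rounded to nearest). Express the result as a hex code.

#EFF7E5

Lerp each channel 83% toward 255:
  R: 158 + 80.51 = 238.51 → 239
  G: 210 + 37.35 = 247.35 → 247
  B: 103 + 0.83×(255−103) = 103 + 126.16 = 229.16 → 229
rgb(239, 247, 229) = #EFF7E5.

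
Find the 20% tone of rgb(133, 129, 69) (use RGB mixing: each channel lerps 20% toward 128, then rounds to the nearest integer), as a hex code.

Per channel, c → c + 0.2(128 − c):
  R: 133 − 1 = 132 → 132
  G: 129 + 0.2×(128−129) = 129 − 0.2 = 128.8 → 129
  B: 69 + 0.2×(128−69) = 69 + 11.8 = 80.8 → 81
rgb(132, 129, 81) = #848151.

#848151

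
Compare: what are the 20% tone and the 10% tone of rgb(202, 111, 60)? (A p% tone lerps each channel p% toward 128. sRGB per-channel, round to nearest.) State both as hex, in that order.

#BB724A, #C37143

20% tone:
  R: 202 + 0.2×(128−202) = 202 − 14.8 = 187.2 → 187
  G: 111 + 0.2×(128−111) = 111 + 3.4 = 114.4 → 114
  B: 60 + 0.2×(128−60) = 60 + 13.6 = 73.6 → 74
  → #BB724A
10% tone:
  R: 202 + 0.1×(128−202) = 202 − 7.4 = 194.6 → 195
  G: 111 + 1.7 = 112.7 → 113
  B: 60 + 0.1×(128−60) = 60 + 6.8 = 66.8 → 67
  → #C37143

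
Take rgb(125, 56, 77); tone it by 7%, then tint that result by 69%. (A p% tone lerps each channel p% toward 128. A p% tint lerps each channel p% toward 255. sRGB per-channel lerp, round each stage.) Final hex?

Per channel, c → c + 0.07(128 − c):
  R: 125 + 0.21 = 125.21 → 125
  G: 56 + 5.04 = 61.04 → 61
  B: 77 + 3.57 = 80.57 → 81
After the tone: rgb(125, 61, 81) = #7D3D51.
Lerp each channel 69% toward 255:
  R: 125 + 89.7 = 214.7 → 215
  G: 61 + 133.86 = 194.86 → 195
  B: 81 + 120.06 = 201.06 → 201
rgb(215, 195, 201) = #D7C3C9.

#D7C3C9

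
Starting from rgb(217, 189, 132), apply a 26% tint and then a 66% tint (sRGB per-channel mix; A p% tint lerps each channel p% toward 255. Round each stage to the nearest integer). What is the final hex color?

A 26% tint moves each channel 26% toward 255:
  R: 217 + 0.26×(255−217) = 217 + 9.88 = 226.88 → 227
  G: 189 + 0.26×(255−189) = 189 + 17.16 = 206.16 → 206
  B: 132 + 0.26×(255−132) = 132 + 31.98 = 163.98 → 164
After the tint: rgb(227, 206, 164) = #e3cea4.
Lerp each channel 66% toward 255:
  R: 227 + 0.66×(255−227) = 227 + 18.48 = 245.48 → 245
  G: 206 + 0.66×(255−206) = 206 + 32.34 = 238.34 → 238
  B: 164 + 0.66×(255−164) = 164 + 60.06 = 224.06 → 224
rgb(245, 238, 224) = #f5eee0.

#f5eee0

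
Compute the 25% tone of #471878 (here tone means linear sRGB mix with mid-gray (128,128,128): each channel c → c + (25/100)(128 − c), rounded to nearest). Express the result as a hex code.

#55327A

#471878 is rgb(71, 24, 120).
Lerp each channel 25% toward 128:
  R: 71 + 0.25×(128−71) = 71 + 14.25 = 85.25 → 85
  G: 24 + 0.25×(128−24) = 24 + 26 = 50 → 50
  B: 120 + 0.25×(128−120) = 120 + 2 = 122 → 122
rgb(85, 50, 122) = #55327A.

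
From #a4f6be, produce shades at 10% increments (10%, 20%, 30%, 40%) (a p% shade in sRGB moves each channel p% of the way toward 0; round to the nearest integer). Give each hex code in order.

#a4f6be is rgb(164, 246, 190).
10%: (164 − 16.4 = 147.6→148, 246 − 24.6 = 221.4→221, 190 − 19 = 171→171) → #94ddab
20%: (164 − 32.8 = 131.2→131, 246 − 49.2 = 196.8→197, 190 − 38 = 152→152) → #83c598
30%: (164 − 49.2 = 114.8→115, 246 − 73.8 = 172.2→172, 190 − 57 = 133→133) → #73ac85
40%: (164 − 65.6 = 98.4→98, 246 − 98.4 = 147.6→148, 190 − 76 = 114→114) → #629472

#94ddab, #83c598, #73ac85, #629472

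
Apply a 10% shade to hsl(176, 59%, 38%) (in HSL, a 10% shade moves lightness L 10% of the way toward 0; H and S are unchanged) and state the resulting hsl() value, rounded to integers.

L moves 10% from 38 toward 0: 38 − 3.8 = 34.2 → 34.
H and S are unchanged.

hsl(176, 59%, 34%)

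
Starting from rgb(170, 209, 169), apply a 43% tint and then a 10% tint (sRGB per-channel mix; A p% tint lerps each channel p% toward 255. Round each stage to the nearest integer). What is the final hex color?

A 43% tint moves each channel 43% toward 255:
  R: 170 + 36.55 = 206.55 → 207
  G: 209 + 19.78 = 228.78 → 229
  B: 169 + 36.98 = 205.98 → 206
After the tint: rgb(207, 229, 206) = #CFE5CE.
Lerp each channel 10% toward 255:
  R: 207 + 4.8 = 211.8 → 212
  G: 229 + 2.6 = 231.6 → 232
  B: 206 + 4.9 = 210.9 → 211
rgb(212, 232, 211) = #D4E8D3.

#D4E8D3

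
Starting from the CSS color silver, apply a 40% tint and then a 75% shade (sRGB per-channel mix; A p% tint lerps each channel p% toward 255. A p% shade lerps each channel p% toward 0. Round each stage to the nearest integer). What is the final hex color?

CSS silver is rgb(192, 192, 192).
A 40% tint moves each channel 40% toward 255:
  R: 192 + 25.2 = 217.2 → 217
  G: 192 + 0.4×(255−192) = 192 + 25.2 = 217.2 → 217
  B: 192 + 0.4×(255−192) = 192 + 25.2 = 217.2 → 217
After the tint: rgb(217, 217, 217) = #d9d9d9.
A 75% shade moves each channel 75% toward 0:
  R: 217 + 0.75×(0−217) = 217 − 162.75 = 54.25 → 54
  G: 217 − 162.75 = 54.25 → 54
  B: 217 − 162.75 = 54.25 → 54
rgb(54, 54, 54) = #363636.

#363636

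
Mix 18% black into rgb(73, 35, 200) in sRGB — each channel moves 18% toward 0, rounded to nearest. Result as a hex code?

Lerp each channel 18% toward 0:
  R: 73 + 0.18×(0−73) = 73 − 13.14 = 59.86 → 60
  G: 35 + 0.18×(0−35) = 35 − 6.3 = 28.7 → 29
  B: 200 − 36 = 164 → 164
rgb(60, 29, 164) = #3C1DA4.

#3C1DA4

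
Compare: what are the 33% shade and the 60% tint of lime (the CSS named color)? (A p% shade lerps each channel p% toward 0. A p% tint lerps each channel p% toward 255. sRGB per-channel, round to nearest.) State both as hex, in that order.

CSS lime is rgb(0, 255, 0).
33% shade:
  R: 0 + 0 = 0 → 0
  G: 255 + 0.33×(0−255) = 255 − 84.15 = 170.85 → 171
  B: 0 + 0.33×(0−0) = 0 + 0 = 0 → 0
  → #00AB00
60% tint:
  R: 0 + 0.6×(255−0) = 0 + 153 = 153 → 153
  G: 255 + 0.6×(255−255) = 255 + 0 = 255 → 255
  B: 0 + 0.6×(255−0) = 0 + 153 = 153 → 153
  → #99FF99

#00AB00, #99FF99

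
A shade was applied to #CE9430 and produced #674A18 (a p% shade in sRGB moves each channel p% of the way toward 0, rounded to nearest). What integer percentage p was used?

50%

#CE9430 is rgb(206, 148, 48); #674A18 is rgb(103, 74, 24).
On the R channel (widest range): 103 ≈ 206 + (p/100)(0 − 206), so p ≈ 100×(103 − 206)/(0 − 206) = -10300/-206 = 50.00.
p = 50 reproduces all three channels after rounding.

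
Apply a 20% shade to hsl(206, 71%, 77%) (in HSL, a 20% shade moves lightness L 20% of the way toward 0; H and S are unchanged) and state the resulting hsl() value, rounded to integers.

hsl(206, 71%, 62%)

L moves 20% from 77 toward 0: 77 − 15.4 = 61.6 → 62.
H and S are unchanged.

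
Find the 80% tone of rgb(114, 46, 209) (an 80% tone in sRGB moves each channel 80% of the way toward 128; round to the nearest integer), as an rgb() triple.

rgb(125, 112, 144)

Lerp each channel 80% toward 128:
  R: 114 + 11.2 = 125.2 → 125
  G: 46 + 0.8×(128−46) = 46 + 65.6 = 111.6 → 112
  B: 209 − 64.8 = 144.2 → 144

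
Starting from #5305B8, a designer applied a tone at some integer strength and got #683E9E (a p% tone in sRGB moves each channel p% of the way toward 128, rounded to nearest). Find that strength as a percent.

#5305B8 is rgb(83, 5, 184); #683E9E is rgb(104, 62, 158).
On the G channel (widest range): 62 ≈ 5 + (p/100)(128 − 5), so p ≈ 100×(62 − 5)/(128 − 5) = 5700/123 = 46.34.
p = 46 reproduces all three channels after rounding.

46%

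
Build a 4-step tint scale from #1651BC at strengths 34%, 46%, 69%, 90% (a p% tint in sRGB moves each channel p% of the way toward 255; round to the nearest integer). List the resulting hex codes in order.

#658CD3, #81A1DB, #B7C9EA, #E8EEF8

#1651BC is rgb(22, 81, 188).
34%: (22 + 79.22 = 101.22→101, 81 + 59.16 = 140.16→140, 188 + 22.78 = 210.78→211) → #658CD3
46%: (22 + 107.18 = 129.18→129, 81 + 80.04 = 161.04→161, 188 + 30.82 = 218.82→219) → #81A1DB
69%: (22 + 160.77 = 182.77→183, 81 + 120.06 = 201.06→201, 188 + 46.23 = 234.23→234) → #B7C9EA
90%: (22 + 209.7 = 231.7→232, 81 + 156.6 = 237.6→238, 188 + 60.3 = 248.3→248) → #E8EEF8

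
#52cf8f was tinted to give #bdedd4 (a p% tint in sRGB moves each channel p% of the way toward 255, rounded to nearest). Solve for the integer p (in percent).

62%

#52cf8f is rgb(82, 207, 143); #bdedd4 is rgb(189, 237, 212).
On the R channel (widest range): 189 ≈ 82 + (p/100)(255 − 82), so p ≈ 100×(189 − 82)/(255 − 82) = 10700/173 = 61.85.
p = 62 reproduces all three channels after rounding.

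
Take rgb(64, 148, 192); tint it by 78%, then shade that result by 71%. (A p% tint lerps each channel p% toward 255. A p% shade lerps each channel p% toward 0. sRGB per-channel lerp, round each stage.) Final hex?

A 78% tint moves each channel 78% toward 255:
  R: 64 + 0.78×(255−64) = 64 + 148.98 = 212.98 → 213
  G: 148 + 0.78×(255−148) = 148 + 83.46 = 231.46 → 231
  B: 192 + 49.14 = 241.14 → 241
After the tint: rgb(213, 231, 241) = #D5E7F1.
Per channel, c → c + 0.71(0 − c):
  R: 213 + 0.71×(0−213) = 213 − 151.23 = 61.77 → 62
  G: 231 − 164.01 = 66.99 → 67
  B: 241 + 0.71×(0−241) = 241 − 171.11 = 69.89 → 70
rgb(62, 67, 70) = #3E4346.

#3E4346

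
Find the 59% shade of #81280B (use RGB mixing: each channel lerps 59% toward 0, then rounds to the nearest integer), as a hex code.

#81280B is rgb(129, 40, 11).
Lerp each channel 59% toward 0:
  R: 129 + 0.59×(0−129) = 129 − 76.11 = 52.89 → 53
  G: 40 + 0.59×(0−40) = 40 − 23.6 = 16.4 → 16
  B: 11 − 6.49 = 4.51 → 5
rgb(53, 16, 5) = #351005.

#351005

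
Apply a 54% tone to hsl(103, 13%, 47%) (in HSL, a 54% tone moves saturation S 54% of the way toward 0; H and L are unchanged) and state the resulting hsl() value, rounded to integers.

S moves 54% from 13 toward 0: 13 − 7.02 = 5.98 → 6.
H and L are unchanged.

hsl(103, 6%, 47%)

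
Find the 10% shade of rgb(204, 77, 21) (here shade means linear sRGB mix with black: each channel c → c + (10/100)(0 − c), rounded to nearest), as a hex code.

Lerp each channel 10% toward 0:
  R: 204 + 0.1×(0−204) = 204 − 20.4 = 183.6 → 184
  G: 77 + 0.1×(0−77) = 77 − 7.7 = 69.3 → 69
  B: 21 + 0.1×(0−21) = 21 − 2.1 = 18.9 → 19
rgb(184, 69, 19) = #b84513.

#b84513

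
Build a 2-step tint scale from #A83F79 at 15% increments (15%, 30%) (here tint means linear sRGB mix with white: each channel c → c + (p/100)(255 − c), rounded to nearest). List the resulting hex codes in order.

#B55C8D, #C279A1

#A83F79 is rgb(168, 63, 121).
15%: (168 + 13.05 = 181.05→181, 63 + 28.8 = 91.8→92, 121 + 20.1 = 141.1→141) → #B55C8D
30%: (168 + 26.1 = 194.1→194, 63 + 57.6 = 120.6→121, 121 + 40.2 = 161.2→161) → #C279A1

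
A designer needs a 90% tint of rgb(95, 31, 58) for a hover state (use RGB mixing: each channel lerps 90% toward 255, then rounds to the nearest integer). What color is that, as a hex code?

#efe9eb

Per channel, c → c + 0.9(255 − c):
  R: 95 + 144 = 239 → 239
  G: 31 + 201.6 = 232.6 → 233
  B: 58 + 0.9×(255−58) = 58 + 177.3 = 235.3 → 235
rgb(239, 233, 235) = #efe9eb.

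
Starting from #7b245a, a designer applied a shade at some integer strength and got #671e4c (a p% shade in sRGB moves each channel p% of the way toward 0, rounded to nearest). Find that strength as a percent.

16%

#7b245a is rgb(123, 36, 90); #671e4c is rgb(103, 30, 76).
On the R channel (widest range): 103 ≈ 123 + (p/100)(0 − 123), so p ≈ 100×(103 − 123)/(0 − 123) = -2000/-123 = 16.26.
p = 16 reproduces all three channels after rounding.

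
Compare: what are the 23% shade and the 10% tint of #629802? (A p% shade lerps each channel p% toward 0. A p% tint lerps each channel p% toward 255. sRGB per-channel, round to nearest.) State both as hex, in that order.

#629802 is rgb(98, 152, 2).
23% shade:
  R: 98 + 0.23×(0−98) = 98 − 22.54 = 75.46 → 75
  G: 152 + 0.23×(0−152) = 152 − 34.96 = 117.04 → 117
  B: 2 + 0.23×(0−2) = 2 − 0.46 = 1.54 → 2
  → #4B7502
10% tint:
  R: 98 + 15.7 = 113.7 → 114
  G: 152 + 10.3 = 162.3 → 162
  B: 2 + 25.3 = 27.3 → 27
  → #72A21B

#4B7502, #72A21B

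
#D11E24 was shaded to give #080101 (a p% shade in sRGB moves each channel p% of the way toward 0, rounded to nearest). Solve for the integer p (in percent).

96%

#D11E24 is rgb(209, 30, 36); #080101 is rgb(8, 1, 1).
On the R channel (widest range): 8 ≈ 209 + (p/100)(0 − 209), so p ≈ 100×(8 − 209)/(0 − 209) = -20100/-209 = 96.17.
p = 96 reproduces all three channels after rounding.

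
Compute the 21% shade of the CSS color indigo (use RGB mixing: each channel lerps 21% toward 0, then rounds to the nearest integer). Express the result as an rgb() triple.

rgb(59, 0, 103)

CSS indigo is rgb(75, 0, 130).
Lerp each channel 21% toward 0:
  R: 75 − 15.75 = 59.25 → 59
  G: 0 + 0 = 0 → 0
  B: 130 + 0.21×(0−130) = 130 − 27.3 = 102.7 → 103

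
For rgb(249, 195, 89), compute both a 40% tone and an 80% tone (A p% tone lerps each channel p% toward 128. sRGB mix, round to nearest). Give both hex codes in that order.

#c9a869, #988d78

40% tone:
  R: 249 + 0.4×(128−249) = 249 − 48.4 = 200.6 → 201
  G: 195 + 0.4×(128−195) = 195 − 26.8 = 168.2 → 168
  B: 89 + 0.4×(128−89) = 89 + 15.6 = 104.6 → 105
  → #c9a869
80% tone:
  R: 249 + 0.8×(128−249) = 249 − 96.8 = 152.2 → 152
  G: 195 + 0.8×(128−195) = 195 − 53.6 = 141.4 → 141
  B: 89 + 0.8×(128−89) = 89 + 31.2 = 120.2 → 120
  → #988d78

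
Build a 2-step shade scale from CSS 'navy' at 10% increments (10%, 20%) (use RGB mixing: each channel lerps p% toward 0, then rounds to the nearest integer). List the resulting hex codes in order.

CSS navy is rgb(0, 0, 128).
10%: (0→0, 0→0, 128 − 12.8 = 115.2→115) → #000073
20%: (0→0, 0→0, 128 − 25.6 = 102.4→102) → #000066

#000073, #000066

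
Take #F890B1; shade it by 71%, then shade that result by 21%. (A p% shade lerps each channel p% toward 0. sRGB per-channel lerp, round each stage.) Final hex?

#F890B1 is rgb(248, 144, 177).
A 71% shade moves each channel 71% toward 0:
  R: 248 + 0.71×(0−248) = 248 − 176.08 = 71.92 → 72
  G: 144 − 102.24 = 41.76 → 42
  B: 177 − 125.67 = 51.33 → 51
After the shade: rgb(72, 42, 51) = #482A33.
Per channel, c → c + 0.21(0 − c):
  R: 72 + 0.21×(0−72) = 72 − 15.12 = 56.88 → 57
  G: 42 − 8.82 = 33.18 → 33
  B: 51 + 0.21×(0−51) = 51 − 10.71 = 40.29 → 40
rgb(57, 33, 40) = #392128.

#392128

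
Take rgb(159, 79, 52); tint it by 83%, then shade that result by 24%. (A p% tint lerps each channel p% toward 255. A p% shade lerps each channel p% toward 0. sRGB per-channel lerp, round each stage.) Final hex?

#b6aba7

Per channel, c → c + 0.83(255 − c):
  R: 159 + 79.68 = 238.68 → 239
  G: 79 + 0.83×(255−79) = 79 + 146.08 = 225.08 → 225
  B: 52 + 168.49 = 220.49 → 220
After the tint: rgb(239, 225, 220) = #efe1dc.
Per channel, c → c + 0.24(0 − c):
  R: 239 + 0.24×(0−239) = 239 − 57.36 = 181.64 → 182
  G: 225 + 0.24×(0−225) = 225 − 54 = 171 → 171
  B: 220 − 52.8 = 167.2 → 167
rgb(182, 171, 167) = #b6aba7.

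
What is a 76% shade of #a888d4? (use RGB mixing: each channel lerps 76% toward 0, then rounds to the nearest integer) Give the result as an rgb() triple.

rgb(40, 33, 51)

#a888d4 is rgb(168, 136, 212).
Lerp each channel 76% toward 0:
  R: 168 + 0.76×(0−168) = 168 − 127.68 = 40.32 → 40
  G: 136 − 103.36 = 32.64 → 33
  B: 212 − 161.12 = 50.88 → 51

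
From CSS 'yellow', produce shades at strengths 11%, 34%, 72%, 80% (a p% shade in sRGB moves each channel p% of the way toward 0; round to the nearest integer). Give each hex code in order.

#E3E300, #A8A800, #474700, #333300

CSS yellow is rgb(255, 255, 0).
11%: (255 − 28.05 = 226.95→227, 255 − 28.05 = 226.95→227, 0→0) → #E3E300
34%: (255 − 86.7 = 168.3→168, 255 − 86.7 = 168.3→168, 0→0) → #A8A800
72%: (255 − 183.6 = 71.4→71, 255 − 183.6 = 71.4→71, 0→0) → #474700
80%: (255 − 204 = 51→51, 255 − 204 = 51→51, 0→0) → #333300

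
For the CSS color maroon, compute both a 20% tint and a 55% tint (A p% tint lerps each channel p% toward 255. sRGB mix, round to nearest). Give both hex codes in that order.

CSS maroon is rgb(128, 0, 0).
20% tint:
  R: 128 + 25.4 = 153.4 → 153
  G: 0 + 0.2×(255−0) = 0 + 51 = 51 → 51
  B: 0 + 0.2×(255−0) = 0 + 51 = 51 → 51
  → #993333
55% tint:
  R: 128 + 0.55×(255−128) = 128 + 69.85 = 197.85 → 198
  G: 0 + 140.25 = 140.25 → 140
  B: 0 + 0.55×(255−0) = 0 + 140.25 = 140.25 → 140
  → #c68c8c

#993333, #c68c8c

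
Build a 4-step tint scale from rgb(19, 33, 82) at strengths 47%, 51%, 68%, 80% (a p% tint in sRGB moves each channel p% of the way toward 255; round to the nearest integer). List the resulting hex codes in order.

#8289A3, #8B92AA, #B3B8C8, #D0D3DC

47%: (19 + 110.92 = 129.92→130, 33 + 104.34 = 137.34→137, 82 + 81.31 = 163.31→163) → #8289A3
51%: (19 + 120.36 = 139.36→139, 33 + 113.22 = 146.22→146, 82 + 88.23 = 170.23→170) → #8B92AA
68%: (19 + 160.48 = 179.48→179, 33 + 150.96 = 183.96→184, 82 + 117.64 = 199.64→200) → #B3B8C8
80%: (19 + 188.8 = 207.8→208, 33 + 177.6 = 210.6→211, 82 + 138.4 = 220.4→220) → #D0D3DC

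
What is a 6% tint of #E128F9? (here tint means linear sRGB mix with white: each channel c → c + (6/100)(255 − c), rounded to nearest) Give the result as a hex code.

#E128F9 is rgb(225, 40, 249).
Per channel, c → c + 0.06(255 − c):
  R: 225 + 1.8 = 226.8 → 227
  G: 40 + 0.06×(255−40) = 40 + 12.9 = 52.9 → 53
  B: 249 + 0.06×(255−249) = 249 + 0.36 = 249.36 → 249
rgb(227, 53, 249) = #E335F9.

#E335F9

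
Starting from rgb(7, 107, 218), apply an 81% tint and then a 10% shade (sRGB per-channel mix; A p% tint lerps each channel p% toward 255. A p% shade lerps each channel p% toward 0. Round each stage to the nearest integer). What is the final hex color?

Per channel, c → c + 0.81(255 − c):
  R: 7 + 200.88 = 207.88 → 208
  G: 107 + 119.88 = 226.88 → 227
  B: 218 + 29.97 = 247.97 → 248
After the tint: rgb(208, 227, 248) = #D0E3F8.
Lerp each channel 10% toward 0:
  R: 208 − 20.8 = 187.2 → 187
  G: 227 − 22.7 = 204.3 → 204
  B: 248 + 0.1×(0−248) = 248 − 24.8 = 223.2 → 223
rgb(187, 204, 223) = #BBCCDF.

#BBCCDF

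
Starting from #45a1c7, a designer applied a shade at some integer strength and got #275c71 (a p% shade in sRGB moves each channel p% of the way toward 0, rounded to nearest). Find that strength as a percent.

#45a1c7 is rgb(69, 161, 199); #275c71 is rgb(39, 92, 113).
On the B channel (widest range): 113 ≈ 199 + (p/100)(0 − 199), so p ≈ 100×(113 − 199)/(0 − 199) = -8600/-199 = 43.22.
p = 43 reproduces all three channels after rounding.

43%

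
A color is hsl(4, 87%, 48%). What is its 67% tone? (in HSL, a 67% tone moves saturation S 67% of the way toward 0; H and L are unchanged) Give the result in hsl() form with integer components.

hsl(4, 29%, 48%)

S moves 67% from 87 toward 0: 87 − 58.29 = 28.71 → 29.
H and L are unchanged.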